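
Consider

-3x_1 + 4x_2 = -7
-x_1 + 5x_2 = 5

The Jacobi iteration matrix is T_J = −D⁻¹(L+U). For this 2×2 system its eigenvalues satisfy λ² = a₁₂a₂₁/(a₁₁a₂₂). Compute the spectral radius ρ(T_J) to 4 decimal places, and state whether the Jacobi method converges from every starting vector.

0.5164

a₁₂a₂₁/(a₁₁a₂₂) = (4)·(-1) / ((-3)·(5)) = 0.266667
ρ = √|0.266667| = √0.266667 = 0.5164
ρ < 1, so Jacobi converges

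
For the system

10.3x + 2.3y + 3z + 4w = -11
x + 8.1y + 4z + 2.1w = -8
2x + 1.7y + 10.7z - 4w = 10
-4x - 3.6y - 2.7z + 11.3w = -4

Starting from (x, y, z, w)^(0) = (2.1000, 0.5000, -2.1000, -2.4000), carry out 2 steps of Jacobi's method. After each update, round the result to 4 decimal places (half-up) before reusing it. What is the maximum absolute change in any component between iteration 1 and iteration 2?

1.4158

Iteration 1:
  x = (-11 - (2.3)·0.5000 - (3)·-2.1000 - (4)·-2.4000) / (10.3) = 0.3641
  y = (-8 - (1)·2.1000 - (4)·-2.1000 - (2.1)·-2.4000) / (8.1) = 0.4123
  z = (10 - (2)·2.1000 - (1.7)·0.5000 - (-4)·-2.4000) / (10.7) = -0.4346
  w = (-4 - (-4)·2.1000 - (-3.6)·0.5000 - (-2.7)·-2.1000) / (11.3) = 0.0469
Iteration 2:
  x = (-11 - (2.3)·0.4123 - (3)·-0.4346 - (4)·0.0469) / (10.3) = -1.0517
  y = (-8 - (1)·0.3641 - (4)·-0.4346 - (2.1)·0.0469) / (8.1) = -0.8301
  z = (10 - (2)·0.3641 - (1.7)·0.4123 - (-4)·0.0469) / (10.7) = 0.8186
  w = (-4 - (-4)·0.3641 - (-3.6)·0.4123 - (-2.7)·-0.4346) / (11.3) = -0.1976
Change: (-1.4158, -1.2424, 1.2532, -0.2445) → max |·| = 1.4158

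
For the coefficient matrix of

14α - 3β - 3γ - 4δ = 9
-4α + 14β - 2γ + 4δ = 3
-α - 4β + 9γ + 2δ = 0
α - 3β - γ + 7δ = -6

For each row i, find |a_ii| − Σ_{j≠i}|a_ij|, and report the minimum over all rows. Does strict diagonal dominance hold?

row 1: |14| − (3+3+4) = 4
row 2: |14| − (4+2+4) = 4
row 3: |9| − (1+4+2) = 2
row 4: |7| − (1+3+1) = 2
minimum over rows = 2 → strictly diagonally dominant (convergence guaranteed)

2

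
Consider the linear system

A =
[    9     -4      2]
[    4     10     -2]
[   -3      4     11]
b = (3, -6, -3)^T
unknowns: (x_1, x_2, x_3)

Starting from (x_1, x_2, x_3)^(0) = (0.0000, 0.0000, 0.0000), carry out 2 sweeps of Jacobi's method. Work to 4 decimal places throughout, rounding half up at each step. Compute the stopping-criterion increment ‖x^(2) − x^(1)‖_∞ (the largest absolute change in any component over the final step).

0.3091

Iteration 1:
  x_1 = (3 - (-4)·0.0000 - (2)·0.0000) / (9) = 0.3333
  x_2 = (-6 - (4)·0.0000 - (-2)·0.0000) / (10) = -0.6000
  x_3 = (-3 - (-3)·0.0000 - (4)·0.0000) / (11) = -0.2727
Iteration 2:
  x_1 = (3 - (-4)·-0.6000 - (2)·-0.2727) / (9) = 0.1273
  x_2 = (-6 - (4)·0.3333 - (-2)·-0.2727) / (10) = -0.7879
  x_3 = (-3 - (-3)·0.3333 - (4)·-0.6000) / (11) = 0.0364
Change: (-0.2060, -0.1879, 0.3091) → max |·| = 0.3091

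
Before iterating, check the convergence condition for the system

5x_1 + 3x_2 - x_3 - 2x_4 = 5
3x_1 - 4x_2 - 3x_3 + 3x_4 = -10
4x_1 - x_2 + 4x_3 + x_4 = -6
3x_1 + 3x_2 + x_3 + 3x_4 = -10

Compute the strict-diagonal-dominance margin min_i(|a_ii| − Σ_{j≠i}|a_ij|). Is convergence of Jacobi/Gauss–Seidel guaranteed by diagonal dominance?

-5

row 1: |5| − (3+1+2) = -1
row 2: |-4| − (3+3+3) = -5
row 3: |4| − (4+1+1) = -2
row 4: |3| − (3+3+1) = -4
minimum over rows = -5 → not strictly diagonally dominant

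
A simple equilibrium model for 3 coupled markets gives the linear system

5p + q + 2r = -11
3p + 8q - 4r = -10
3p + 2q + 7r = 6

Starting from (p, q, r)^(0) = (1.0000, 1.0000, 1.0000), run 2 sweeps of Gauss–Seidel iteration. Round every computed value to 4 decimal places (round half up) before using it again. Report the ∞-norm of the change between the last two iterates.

0.5789

Iteration 1:
  p = (-11 - (1)·1.0000 - (2)·1.0000) / (5) = -2.8000
  q = (-10 - (3)·-2.8000 - (-4)·1.0000) / (8) = 0.3000
  r = (6 - (3)·-2.8000 - (2)·0.3000) / (7) = 1.9714
Iteration 2:
  p = (-11 - (1)·0.3000 - (2)·1.9714) / (5) = -3.0486
  q = (-10 - (3)·-3.0486 - (-4)·1.9714) / (8) = 0.8789
  r = (6 - (3)·-3.0486 - (2)·0.8789) / (7) = 1.9126
Change: (-0.2486, 0.5789, -0.0588) → max |·| = 0.5789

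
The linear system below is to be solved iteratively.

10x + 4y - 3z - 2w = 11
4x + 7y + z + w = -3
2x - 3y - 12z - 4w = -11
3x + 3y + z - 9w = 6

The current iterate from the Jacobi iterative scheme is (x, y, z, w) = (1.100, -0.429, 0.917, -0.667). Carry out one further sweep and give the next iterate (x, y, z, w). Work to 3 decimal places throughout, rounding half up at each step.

(1.413, -1.093, 1.430, -0.341)

One sweep:
  x = (11 - (4)·-0.429 - (-3)·0.917 - (-2)·-0.667) / (10) = 1.413
  y = (-3 - (4)·1.100 - (1)·0.917 - (1)·-0.667) / (7) = -1.093
  z = (-11 - (2)·1.100 - (-3)·-0.429 - (-4)·-0.667) / (-12) = 1.430
  w = (6 - (3)·1.100 - (3)·-0.429 - (1)·0.917) / (-9) = -0.341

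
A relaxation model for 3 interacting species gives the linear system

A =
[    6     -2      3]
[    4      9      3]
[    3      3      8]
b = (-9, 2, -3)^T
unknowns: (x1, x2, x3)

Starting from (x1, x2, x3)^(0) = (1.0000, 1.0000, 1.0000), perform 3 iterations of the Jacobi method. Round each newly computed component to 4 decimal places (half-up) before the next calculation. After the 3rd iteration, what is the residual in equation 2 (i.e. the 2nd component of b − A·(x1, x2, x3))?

Iteration 1:
  x1 = (-9 - (-2)·1.0000 - (3)·1.0000) / (6) = -1.6667
  x2 = (2 - (4)·1.0000 - (3)·1.0000) / (9) = -0.5556
  x3 = (-3 - (3)·1.0000 - (3)·1.0000) / (8) = -1.1250
Iteration 2:
  x1 = (-9 - (-2)·-0.5556 - (3)·-1.1250) / (6) = -1.1227
  x2 = (2 - (4)·-1.6667 - (3)·-1.1250) / (9) = 1.3380
  x3 = (-3 - (3)·-1.6667 - (3)·-0.5556) / (8) = 0.4584
Iteration 3:
  x1 = (-9 - (-2)·1.3380 - (3)·0.4584) / (6) = -1.2832
  x2 = (2 - (4)·-1.1227 - (3)·0.4584) / (9) = 0.5684
  x3 = (-3 - (3)·-1.1227 - (3)·1.3380) / (8) = -0.4557
Residual b − A·x = (1.2031, 3.3843, 2.7900)

3.3843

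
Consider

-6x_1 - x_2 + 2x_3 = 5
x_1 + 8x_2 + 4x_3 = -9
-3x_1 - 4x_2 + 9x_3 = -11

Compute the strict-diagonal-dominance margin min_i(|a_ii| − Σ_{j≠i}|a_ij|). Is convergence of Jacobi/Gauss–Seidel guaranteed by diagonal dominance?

2

row 1: |-6| − (1+2) = 3
row 2: |8| − (1+4) = 3
row 3: |9| − (3+4) = 2
minimum over rows = 2 → strictly diagonally dominant (convergence guaranteed)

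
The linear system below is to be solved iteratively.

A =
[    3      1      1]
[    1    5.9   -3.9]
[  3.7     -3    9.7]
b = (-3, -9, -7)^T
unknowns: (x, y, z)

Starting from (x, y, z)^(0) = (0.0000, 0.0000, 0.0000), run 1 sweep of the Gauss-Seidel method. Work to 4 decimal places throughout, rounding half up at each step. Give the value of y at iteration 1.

Iteration 1:
  x = (-3 - (1)·0.0000 - (1)·0.0000) / (3) = -1.0000
  y = (-9 - (1)·-1.0000 - (-3.9)·0.0000) / (5.9) = -1.3559
  z = (-7 - (3.7)·-1.0000 - (-3)·-1.3559) / (9.7) = -0.7596

-1.3559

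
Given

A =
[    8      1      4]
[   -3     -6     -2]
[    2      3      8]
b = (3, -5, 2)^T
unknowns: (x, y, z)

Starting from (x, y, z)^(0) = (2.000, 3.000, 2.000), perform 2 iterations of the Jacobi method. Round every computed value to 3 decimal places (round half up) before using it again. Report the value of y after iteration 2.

Iteration 1:
  x = (3 - (1)·3.000 - (4)·2.000) / (8) = -1.000
  y = (-5 - (-3)·2.000 - (-2)·2.000) / (-6) = -0.833
  z = (2 - (2)·2.000 - (3)·3.000) / (8) = -1.375
Iteration 2:
  x = (3 - (1)·-0.833 - (4)·-1.375) / (8) = 1.167
  y = (-5 - (-3)·-1.000 - (-2)·-1.375) / (-6) = 1.792
  z = (2 - (2)·-1.000 - (3)·-0.833) / (8) = 0.812

1.792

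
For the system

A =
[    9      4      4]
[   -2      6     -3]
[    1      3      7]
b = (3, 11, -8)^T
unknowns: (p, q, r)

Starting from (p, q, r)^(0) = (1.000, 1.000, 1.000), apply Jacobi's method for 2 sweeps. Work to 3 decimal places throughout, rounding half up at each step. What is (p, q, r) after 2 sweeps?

(-0.090, 0.791, -2.206)

Iteration 1:
  p = (3 - (4)·1.000 - (4)·1.000) / (9) = -0.556
  q = (11 - (-2)·1.000 - (-3)·1.000) / (6) = 2.667
  r = (-8 - (1)·1.000 - (3)·1.000) / (7) = -1.714
Iteration 2:
  p = (3 - (4)·2.667 - (4)·-1.714) / (9) = -0.090
  q = (11 - (-2)·-0.556 - (-3)·-1.714) / (6) = 0.791
  r = (-8 - (1)·-0.556 - (3)·2.667) / (7) = -2.206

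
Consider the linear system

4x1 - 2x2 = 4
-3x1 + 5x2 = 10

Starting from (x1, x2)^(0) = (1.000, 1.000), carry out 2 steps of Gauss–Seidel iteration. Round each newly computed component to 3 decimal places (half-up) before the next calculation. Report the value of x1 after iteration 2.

2.450

Iteration 1:
  x1 = (4 - (-2)·1.000) / (4) = 1.500
  x2 = (10 - (-3)·1.500) / (5) = 2.900
Iteration 2:
  x1 = (4 - (-2)·2.900) / (4) = 2.450
  x2 = (10 - (-3)·2.450) / (5) = 3.470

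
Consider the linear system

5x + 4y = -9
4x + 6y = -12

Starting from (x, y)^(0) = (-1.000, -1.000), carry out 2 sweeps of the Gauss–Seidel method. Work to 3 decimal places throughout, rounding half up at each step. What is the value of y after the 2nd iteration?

-1.511

Iteration 1:
  x = (-9 - (4)·-1.000) / (5) = -1.000
  y = (-12 - (4)·-1.000) / (6) = -1.333
Iteration 2:
  x = (-9 - (4)·-1.333) / (5) = -0.734
  y = (-12 - (4)·-0.734) / (6) = -1.511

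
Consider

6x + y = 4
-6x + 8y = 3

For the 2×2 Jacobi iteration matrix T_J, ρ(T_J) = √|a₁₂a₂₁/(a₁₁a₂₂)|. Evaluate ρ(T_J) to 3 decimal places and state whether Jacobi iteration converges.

a₁₂a₂₁/(a₁₁a₂₂) = (1)·(-6) / ((6)·(8)) = -0.125000
ρ = √|-0.125000| = √0.125000 = 0.354
ρ < 1, so Jacobi converges

0.354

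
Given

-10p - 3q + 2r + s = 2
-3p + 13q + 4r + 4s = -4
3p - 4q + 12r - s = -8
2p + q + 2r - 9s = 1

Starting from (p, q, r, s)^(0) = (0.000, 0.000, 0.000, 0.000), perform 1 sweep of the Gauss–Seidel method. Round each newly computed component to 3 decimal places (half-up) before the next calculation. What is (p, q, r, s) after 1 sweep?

(-0.200, -0.354, -0.735, -0.358)

Iteration 1:
  p = (2 - (-3)·0.000 - (2)·0.000 - (1)·0.000) / (-10) = -0.200
  q = (-4 - (-3)·-0.200 - (4)·0.000 - (4)·0.000) / (13) = -0.354
  r = (-8 - (3)·-0.200 - (-4)·-0.354 - (-1)·0.000) / (12) = -0.735
  s = (1 - (2)·-0.200 - (1)·-0.354 - (2)·-0.735) / (-9) = -0.358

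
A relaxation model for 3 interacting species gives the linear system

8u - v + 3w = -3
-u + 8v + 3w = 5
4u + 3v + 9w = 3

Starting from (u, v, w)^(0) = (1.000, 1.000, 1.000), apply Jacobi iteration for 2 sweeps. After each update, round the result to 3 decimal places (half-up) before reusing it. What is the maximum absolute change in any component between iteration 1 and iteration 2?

0.930

Iteration 1:
  u = (-3 - (-1)·1.000 - (3)·1.000) / (8) = -0.625
  v = (5 - (-1)·1.000 - (3)·1.000) / (8) = 0.375
  w = (3 - (4)·1.000 - (3)·1.000) / (9) = -0.444
Iteration 2:
  u = (-3 - (-1)·0.375 - (3)·-0.444) / (8) = -0.162
  v = (5 - (-1)·-0.625 - (3)·-0.444) / (8) = 0.713
  w = (3 - (4)·-0.625 - (3)·0.375) / (9) = 0.486
Change: (0.463, 0.338, 0.930) → max |·| = 0.930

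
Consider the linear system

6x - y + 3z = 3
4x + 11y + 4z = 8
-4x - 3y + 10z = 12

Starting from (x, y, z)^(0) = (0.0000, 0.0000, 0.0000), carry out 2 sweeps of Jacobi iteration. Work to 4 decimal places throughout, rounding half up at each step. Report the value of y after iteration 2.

Iteration 1:
  x = (3 - (-1)·0.0000 - (3)·0.0000) / (6) = 0.5000
  y = (8 - (4)·0.0000 - (4)·0.0000) / (11) = 0.7273
  z = (12 - (-4)·0.0000 - (-3)·0.0000) / (10) = 1.2000
Iteration 2:
  x = (3 - (-1)·0.7273 - (3)·1.2000) / (6) = 0.0212
  y = (8 - (4)·0.5000 - (4)·1.2000) / (11) = 0.1091
  z = (12 - (-4)·0.5000 - (-3)·0.7273) / (10) = 1.6182

0.1091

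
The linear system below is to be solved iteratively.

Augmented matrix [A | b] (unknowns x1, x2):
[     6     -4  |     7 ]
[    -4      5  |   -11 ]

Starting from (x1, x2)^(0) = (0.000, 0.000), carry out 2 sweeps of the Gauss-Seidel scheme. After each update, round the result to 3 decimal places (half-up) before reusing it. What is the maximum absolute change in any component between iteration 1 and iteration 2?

0.844

Iteration 1:
  x1 = (7 - (-4)·0.000) / (6) = 1.167
  x2 = (-11 - (-4)·1.167) / (5) = -1.266
Iteration 2:
  x1 = (7 - (-4)·-1.266) / (6) = 0.323
  x2 = (-11 - (-4)·0.323) / (5) = -1.942
Change: (-0.844, -0.676) → max |·| = 0.844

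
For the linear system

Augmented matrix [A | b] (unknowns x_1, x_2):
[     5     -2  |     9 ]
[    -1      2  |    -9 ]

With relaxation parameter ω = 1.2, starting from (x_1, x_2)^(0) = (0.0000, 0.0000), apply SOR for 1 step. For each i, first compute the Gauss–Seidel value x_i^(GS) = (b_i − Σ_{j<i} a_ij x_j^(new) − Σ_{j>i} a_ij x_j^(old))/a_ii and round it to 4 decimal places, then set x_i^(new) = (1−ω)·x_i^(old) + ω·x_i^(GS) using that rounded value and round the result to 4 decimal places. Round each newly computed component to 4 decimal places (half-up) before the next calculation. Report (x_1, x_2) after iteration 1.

Iteration 1:
  x_1: GS value = (9 - (-2)·0.0000) / (5) = 1.8000;  x_1 ← (1−ω)·0.0000 + ω·1.8000 = 2.1600
  x_2: GS value = (-9 - (-1)·2.1600) / (2) = -3.4200;  x_2 ← (1−ω)·0.0000 + ω·-3.4200 = -4.1040

(2.1600, -4.1040)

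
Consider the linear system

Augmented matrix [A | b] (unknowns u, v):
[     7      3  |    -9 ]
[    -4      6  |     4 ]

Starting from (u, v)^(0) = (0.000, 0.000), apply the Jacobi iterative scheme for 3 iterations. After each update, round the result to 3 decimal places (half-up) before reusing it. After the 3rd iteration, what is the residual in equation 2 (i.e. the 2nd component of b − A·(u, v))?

Iteration 1:
  u = (-9 - (3)·0.000) / (7) = -1.286
  v = (4 - (-4)·0.000) / (6) = 0.667
Iteration 2:
  u = (-9 - (3)·0.667) / (7) = -1.572
  v = (4 - (-4)·-1.286) / (6) = -0.191
Iteration 3:
  u = (-9 - (3)·-0.191) / (7) = -1.204
  v = (4 - (-4)·-1.572) / (6) = -0.381
Residual b − A·x = (0.571, 1.470)

1.470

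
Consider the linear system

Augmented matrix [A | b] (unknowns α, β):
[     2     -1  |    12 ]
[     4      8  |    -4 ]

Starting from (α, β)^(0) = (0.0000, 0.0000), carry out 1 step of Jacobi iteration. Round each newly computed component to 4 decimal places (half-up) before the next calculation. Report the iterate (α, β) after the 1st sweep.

Iteration 1:
  α = (12 - (-1)·0.0000) / (2) = 6.0000
  β = (-4 - (4)·0.0000) / (8) = -0.5000

(6.0000, -0.5000)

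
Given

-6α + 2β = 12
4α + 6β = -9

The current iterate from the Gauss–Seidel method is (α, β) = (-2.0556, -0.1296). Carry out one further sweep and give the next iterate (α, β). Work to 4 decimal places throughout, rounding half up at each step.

(-2.0432, -0.1379)

One sweep:
  α = (12 - (2)·-0.1296) / (-6) = -2.0432
  β = (-9 - (4)·-2.0432) / (6) = -0.1379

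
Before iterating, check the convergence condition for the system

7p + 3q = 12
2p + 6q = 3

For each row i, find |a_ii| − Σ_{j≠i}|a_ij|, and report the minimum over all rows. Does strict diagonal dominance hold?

4

row 1: |7| − (3) = 4
row 2: |6| − (2) = 4
minimum over rows = 4 → strictly diagonally dominant (convergence guaranteed)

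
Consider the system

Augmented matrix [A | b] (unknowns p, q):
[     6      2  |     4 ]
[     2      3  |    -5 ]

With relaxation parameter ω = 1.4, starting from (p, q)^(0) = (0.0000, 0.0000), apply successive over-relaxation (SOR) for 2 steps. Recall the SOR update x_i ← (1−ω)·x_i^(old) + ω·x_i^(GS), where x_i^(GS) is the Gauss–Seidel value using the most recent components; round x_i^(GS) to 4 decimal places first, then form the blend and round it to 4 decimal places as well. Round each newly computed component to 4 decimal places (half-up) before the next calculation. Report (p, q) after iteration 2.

Iteration 1:
  p: GS value = (4 - (2)·0.0000) / (6) = 0.6667;  p ← (1−ω)·0.0000 + ω·0.6667 = 0.9334
  q: GS value = (-5 - (2)·0.9334) / (3) = -2.2889;  q ← (1−ω)·0.0000 + ω·-2.2889 = -3.2045
Iteration 2:
  p: GS value = (4 - (2)·-3.2045) / (6) = 1.7348;  p ← (1−ω)·0.9334 + ω·1.7348 = 2.0554
  q: GS value = (-5 - (2)·2.0554) / (3) = -3.0369;  q ← (1−ω)·-3.2045 + ω·-3.0369 = -2.9699

(2.0554, -2.9699)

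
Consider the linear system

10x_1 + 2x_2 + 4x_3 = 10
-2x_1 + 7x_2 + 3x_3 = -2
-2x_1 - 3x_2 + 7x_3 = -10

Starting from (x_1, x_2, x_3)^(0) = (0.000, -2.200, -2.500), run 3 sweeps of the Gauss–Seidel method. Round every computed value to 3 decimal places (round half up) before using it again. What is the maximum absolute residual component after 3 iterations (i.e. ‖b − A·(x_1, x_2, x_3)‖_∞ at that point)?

Iteration 1:
  x_1 = (10 - (2)·-2.200 - (4)·-2.500) / (10) = 2.440
  x_2 = (-2 - (-2)·2.440 - (3)·-2.500) / (7) = 1.483
  x_3 = (-10 - (-2)·2.440 - (-3)·1.483) / (7) = -0.096
Iteration 2:
  x_1 = (10 - (2)·1.483 - (4)·-0.096) / (10) = 0.742
  x_2 = (-2 - (-2)·0.742 - (3)·-0.096) / (7) = -0.033
  x_3 = (-10 - (-2)·0.742 - (-3)·-0.033) / (7) = -1.231
Iteration 3:
  x_1 = (10 - (2)·-0.033 - (4)·-1.231) / (10) = 1.499
  x_2 = (-2 - (-2)·1.499 - (3)·-1.231) / (7) = 0.670
  x_3 = (-10 - (-2)·1.499 - (-3)·0.670) / (7) = -0.713
Residual b − A·x = (-3.478, -1.553, -0.001); ∞-norm = 3.478

3.478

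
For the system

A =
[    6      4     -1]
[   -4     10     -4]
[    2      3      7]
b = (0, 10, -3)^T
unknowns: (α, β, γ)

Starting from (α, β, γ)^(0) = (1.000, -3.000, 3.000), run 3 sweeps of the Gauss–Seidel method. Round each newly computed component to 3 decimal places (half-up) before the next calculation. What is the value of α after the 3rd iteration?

0.807

Iteration 1:
  α = (0 - (4)·-3.000 - (-1)·3.000) / (6) = 2.500
  β = (10 - (-4)·2.500 - (-4)·3.000) / (10) = 3.200
  γ = (-3 - (2)·2.500 - (3)·3.200) / (7) = -2.514
Iteration 2:
  α = (0 - (4)·3.200 - (-1)·-2.514) / (6) = -2.552
  β = (10 - (-4)·-2.552 - (-4)·-2.514) / (10) = -1.026
  γ = (-3 - (2)·-2.552 - (3)·-1.026) / (7) = 0.740
Iteration 3:
  α = (0 - (4)·-1.026 - (-1)·0.740) / (6) = 0.807
  β = (10 - (-4)·0.807 - (-4)·0.740) / (10) = 1.619
  γ = (-3 - (2)·0.807 - (3)·1.619) / (7) = -1.353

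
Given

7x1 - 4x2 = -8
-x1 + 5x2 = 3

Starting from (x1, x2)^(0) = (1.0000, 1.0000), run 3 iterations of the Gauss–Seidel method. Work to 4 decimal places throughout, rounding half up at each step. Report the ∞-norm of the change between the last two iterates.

Iteration 1:
  x1 = (-8 - (-4)·1.0000) / (7) = -0.5714
  x2 = (3 - (-1)·-0.5714) / (5) = 0.4857
Iteration 2:
  x1 = (-8 - (-4)·0.4857) / (7) = -0.8653
  x2 = (3 - (-1)·-0.8653) / (5) = 0.4269
Iteration 3:
  x1 = (-8 - (-4)·0.4269) / (7) = -0.8989
  x2 = (3 - (-1)·-0.8989) / (5) = 0.4202
Change: (-0.0336, -0.0067) → max |·| = 0.0336

0.0336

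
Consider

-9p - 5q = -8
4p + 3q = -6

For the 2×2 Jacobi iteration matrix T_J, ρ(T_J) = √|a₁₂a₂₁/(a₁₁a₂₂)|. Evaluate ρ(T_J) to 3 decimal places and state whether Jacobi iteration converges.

a₁₂a₂₁/(a₁₁a₂₂) = (-5)·(4) / ((-9)·(3)) = 0.740741
ρ = √|0.740741| = √0.740741 = 0.861
ρ < 1, so Jacobi converges

0.861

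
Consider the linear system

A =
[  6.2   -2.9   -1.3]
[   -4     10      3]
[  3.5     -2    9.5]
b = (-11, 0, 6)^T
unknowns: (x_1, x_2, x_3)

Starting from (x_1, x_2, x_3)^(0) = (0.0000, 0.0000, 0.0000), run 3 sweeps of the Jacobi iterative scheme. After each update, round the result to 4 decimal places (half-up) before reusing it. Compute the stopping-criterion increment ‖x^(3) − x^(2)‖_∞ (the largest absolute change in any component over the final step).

Iteration 1:
  x_1 = (-11 - (-2.9)·0.0000 - (-1.3)·0.0000) / (6.2) = -1.7742
  x_2 = (0 - (-4)·0.0000 - (3)·0.0000) / (10) = 0.0000
  x_3 = (6 - (3.5)·0.0000 - (-2)·0.0000) / (9.5) = 0.6316
Iteration 2:
  x_1 = (-11 - (-2.9)·0.0000 - (-1.3)·0.6316) / (6.2) = -1.6418
  x_2 = (0 - (-4)·-1.7742 - (3)·0.6316) / (10) = -0.8992
  x_3 = (6 - (3.5)·-1.7742 - (-2)·0.0000) / (9.5) = 1.2852
Iteration 3:
  x_1 = (-11 - (-2.9)·-0.8992 - (-1.3)·1.2852) / (6.2) = -1.9253
  x_2 = (0 - (-4)·-1.6418 - (3)·1.2852) / (10) = -1.0423
  x_3 = (6 - (3.5)·-1.6418 - (-2)·-0.8992) / (9.5) = 1.0471
Change: (-0.2835, -0.1431, -0.2381) → max |·| = 0.2835

0.2835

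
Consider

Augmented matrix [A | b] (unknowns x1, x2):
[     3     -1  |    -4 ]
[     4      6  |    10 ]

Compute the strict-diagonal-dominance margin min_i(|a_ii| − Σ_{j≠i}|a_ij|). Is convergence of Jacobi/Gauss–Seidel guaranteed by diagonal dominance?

row 1: |3| − (1) = 2
row 2: |6| − (4) = 2
minimum over rows = 2 → strictly diagonally dominant (convergence guaranteed)

2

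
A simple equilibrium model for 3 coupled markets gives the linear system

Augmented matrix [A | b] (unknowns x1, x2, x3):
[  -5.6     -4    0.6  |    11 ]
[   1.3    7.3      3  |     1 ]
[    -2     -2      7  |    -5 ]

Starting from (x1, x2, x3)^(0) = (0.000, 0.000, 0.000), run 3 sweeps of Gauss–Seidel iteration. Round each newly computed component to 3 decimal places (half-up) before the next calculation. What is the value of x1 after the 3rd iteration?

-2.824

Iteration 1:
  x1 = (11 - (-4)·0.000 - (0.6)·0.000) / (-5.6) = -1.964
  x2 = (1 - (1.3)·-1.964 - (3)·0.000) / (7.3) = 0.487
  x3 = (-5 - (-2)·-1.964 - (-2)·0.487) / (7) = -1.136
Iteration 2:
  x1 = (11 - (-4)·0.487 - (0.6)·-1.136) / (-5.6) = -2.434
  x2 = (1 - (1.3)·-2.434 - (3)·-1.136) / (7.3) = 1.037
  x3 = (-5 - (-2)·-2.434 - (-2)·1.037) / (7) = -1.113
Iteration 3:
  x1 = (11 - (-4)·1.037 - (0.6)·-1.113) / (-5.6) = -2.824
  x2 = (1 - (1.3)·-2.824 - (3)·-1.113) / (7.3) = 1.097
  x3 = (-5 - (-2)·-2.824 - (-2)·1.097) / (7) = -1.208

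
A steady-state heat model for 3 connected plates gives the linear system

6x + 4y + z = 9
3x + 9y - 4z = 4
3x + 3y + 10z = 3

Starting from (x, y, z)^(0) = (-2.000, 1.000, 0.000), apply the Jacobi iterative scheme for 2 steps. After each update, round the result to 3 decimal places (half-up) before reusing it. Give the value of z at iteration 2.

Iteration 1:
  x = (9 - (4)·1.000 - (1)·0.000) / (6) = 0.833
  y = (4 - (3)·-2.000 - (-4)·0.000) / (9) = 1.111
  z = (3 - (3)·-2.000 - (3)·1.000) / (10) = 0.600
Iteration 2:
  x = (9 - (4)·1.111 - (1)·0.600) / (6) = 0.659
  y = (4 - (3)·0.833 - (-4)·0.600) / (9) = 0.433
  z = (3 - (3)·0.833 - (3)·1.111) / (10) = -0.283

-0.283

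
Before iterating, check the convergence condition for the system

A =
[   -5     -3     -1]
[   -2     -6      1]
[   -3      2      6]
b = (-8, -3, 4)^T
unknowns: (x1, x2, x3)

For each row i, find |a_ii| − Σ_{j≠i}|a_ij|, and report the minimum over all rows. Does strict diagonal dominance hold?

row 1: |-5| − (3+1) = 1
row 2: |-6| − (2+1) = 3
row 3: |6| − (3+2) = 1
minimum over rows = 1 → strictly diagonally dominant (convergence guaranteed)

1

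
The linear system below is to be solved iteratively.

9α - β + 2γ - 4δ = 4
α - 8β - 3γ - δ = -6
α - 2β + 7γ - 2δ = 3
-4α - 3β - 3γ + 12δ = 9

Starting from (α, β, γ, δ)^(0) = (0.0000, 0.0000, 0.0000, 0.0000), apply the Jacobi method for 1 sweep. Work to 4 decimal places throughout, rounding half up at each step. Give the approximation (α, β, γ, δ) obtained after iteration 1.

Iteration 1:
  α = (4 - (-1)·0.0000 - (2)·0.0000 - (-4)·0.0000) / (9) = 0.4444
  β = (-6 - (1)·0.0000 - (-3)·0.0000 - (-1)·0.0000) / (-8) = 0.7500
  γ = (3 - (1)·0.0000 - (-2)·0.0000 - (-2)·0.0000) / (7) = 0.4286
  δ = (9 - (-4)·0.0000 - (-3)·0.0000 - (-3)·0.0000) / (12) = 0.7500

(0.4444, 0.7500, 0.4286, 0.7500)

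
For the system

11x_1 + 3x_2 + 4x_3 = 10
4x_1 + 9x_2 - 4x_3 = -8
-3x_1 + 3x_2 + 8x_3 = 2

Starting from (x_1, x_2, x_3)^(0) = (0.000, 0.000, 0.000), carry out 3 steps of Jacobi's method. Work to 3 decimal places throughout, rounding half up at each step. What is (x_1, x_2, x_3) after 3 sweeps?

(0.895, -0.950, 1.091)

Iteration 1:
  x_1 = (10 - (3)·0.000 - (4)·0.000) / (11) = 0.909
  x_2 = (-8 - (4)·0.000 - (-4)·0.000) / (9) = -0.889
  x_3 = (2 - (-3)·0.000 - (3)·0.000) / (8) = 0.250
Iteration 2:
  x_1 = (10 - (3)·-0.889 - (4)·0.250) / (11) = 1.061
  x_2 = (-8 - (4)·0.909 - (-4)·0.250) / (9) = -1.182
  x_3 = (2 - (-3)·0.909 - (3)·-0.889) / (8) = 0.924
Iteration 3:
  x_1 = (10 - (3)·-1.182 - (4)·0.924) / (11) = 0.895
  x_2 = (-8 - (4)·1.061 - (-4)·0.924) / (9) = -0.950
  x_3 = (2 - (-3)·1.061 - (3)·-1.182) / (8) = 1.091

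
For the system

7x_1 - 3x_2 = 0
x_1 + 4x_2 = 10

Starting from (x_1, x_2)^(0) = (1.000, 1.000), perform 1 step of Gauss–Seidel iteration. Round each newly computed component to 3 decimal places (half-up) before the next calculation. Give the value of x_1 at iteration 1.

0.429

Iteration 1:
  x_1 = (0 - (-3)·1.000) / (7) = 0.429
  x_2 = (10 - (1)·0.429) / (4) = 2.393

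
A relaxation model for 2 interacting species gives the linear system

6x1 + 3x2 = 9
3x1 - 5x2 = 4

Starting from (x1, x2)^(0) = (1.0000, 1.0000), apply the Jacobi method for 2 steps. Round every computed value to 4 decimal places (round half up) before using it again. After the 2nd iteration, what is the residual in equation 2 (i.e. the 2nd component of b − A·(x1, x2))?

-1.8000

Iteration 1:
  x1 = (9 - (3)·1.0000) / (6) = 1.0000
  x2 = (4 - (3)·1.0000) / (-5) = -0.2000
Iteration 2:
  x1 = (9 - (3)·-0.2000) / (6) = 1.6000
  x2 = (4 - (3)·1.0000) / (-5) = -0.2000
Residual b − A·x = (0.0000, -1.8000)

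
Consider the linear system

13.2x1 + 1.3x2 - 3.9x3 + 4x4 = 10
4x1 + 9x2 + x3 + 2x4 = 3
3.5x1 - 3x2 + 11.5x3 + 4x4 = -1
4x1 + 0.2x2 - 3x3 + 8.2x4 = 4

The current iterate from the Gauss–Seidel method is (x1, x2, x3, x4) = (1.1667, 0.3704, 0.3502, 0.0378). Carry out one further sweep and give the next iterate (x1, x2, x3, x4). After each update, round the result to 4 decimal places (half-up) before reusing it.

(0.8131, -0.0754, -0.3672, -0.0413)

One sweep:
  x1 = (10 - (1.3)·0.3704 - (-3.9)·0.3502 - (4)·0.0378) / (13.2) = 0.8131
  x2 = (3 - (4)·0.8131 - (1)·0.3502 - (2)·0.0378) / (9) = -0.0754
  x3 = (-1 - (3.5)·0.8131 - (-3)·-0.0754 - (4)·0.0378) / (11.5) = -0.3672
  x4 = (4 - (4)·0.8131 - (0.2)·-0.0754 - (-3)·-0.3672) / (8.2) = -0.0413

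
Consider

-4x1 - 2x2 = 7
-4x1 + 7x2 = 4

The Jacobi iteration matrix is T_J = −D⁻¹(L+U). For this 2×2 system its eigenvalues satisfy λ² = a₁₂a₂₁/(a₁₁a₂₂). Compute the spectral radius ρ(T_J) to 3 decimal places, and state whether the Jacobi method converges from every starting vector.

a₁₂a₂₁/(a₁₁a₂₂) = (-2)·(-4) / ((-4)·(7)) = -0.285714
ρ = √|-0.285714| = √0.285714 = 0.535
ρ < 1, so Jacobi converges

0.535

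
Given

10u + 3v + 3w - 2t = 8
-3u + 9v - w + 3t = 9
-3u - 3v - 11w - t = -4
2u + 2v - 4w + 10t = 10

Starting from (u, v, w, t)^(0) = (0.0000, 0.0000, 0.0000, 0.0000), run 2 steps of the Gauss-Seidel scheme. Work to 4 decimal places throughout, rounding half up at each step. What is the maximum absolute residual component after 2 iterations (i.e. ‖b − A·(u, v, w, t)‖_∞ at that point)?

0.7974

Iteration 1:
  u = (8 - (3)·0.0000 - (3)·0.0000 - (-2)·0.0000) / (10) = 0.8000
  v = (9 - (-3)·0.8000 - (-1)·0.0000 - (3)·0.0000) / (9) = 1.2667
  w = (-4 - (-3)·0.8000 - (-3)·1.2667 - (-1)·0.0000) / (-11) = -0.2000
  t = (10 - (2)·0.8000 - (2)·1.2667 - (-4)·-0.2000) / (10) = 0.5067
Iteration 2:
  u = (8 - (3)·1.2667 - (3)·-0.2000 - (-2)·0.5067) / (10) = 0.5813
  v = (9 - (-3)·0.5813 - (-1)·-0.2000 - (3)·0.5067) / (9) = 1.0026
  w = (-4 - (-3)·0.5813 - (-3)·1.0026 - (-1)·0.5067) / (-11) = -0.1144
  t = (10 - (2)·0.5813 - (2)·1.0026 - (-4)·-0.1144) / (10) = 0.6375
Residual b − A·x = (0.7974, -0.3064, 0.1308, -0.0004); ∞-norm = 0.7974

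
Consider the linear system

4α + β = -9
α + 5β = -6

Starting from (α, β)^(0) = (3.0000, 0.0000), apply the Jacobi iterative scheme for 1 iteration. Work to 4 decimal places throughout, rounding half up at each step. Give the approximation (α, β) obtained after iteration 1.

Iteration 1:
  α = (-9 - (1)·0.0000) / (4) = -2.2500
  β = (-6 - (1)·3.0000) / (5) = -1.8000

(-2.2500, -1.8000)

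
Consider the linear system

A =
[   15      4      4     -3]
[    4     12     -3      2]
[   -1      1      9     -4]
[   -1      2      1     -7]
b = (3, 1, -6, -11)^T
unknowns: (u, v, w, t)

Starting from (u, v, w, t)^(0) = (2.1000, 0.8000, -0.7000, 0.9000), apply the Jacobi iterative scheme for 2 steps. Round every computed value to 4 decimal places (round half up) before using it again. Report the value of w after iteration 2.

0.0994

Iteration 1:
  u = (3 - (4)·0.8000 - (4)·-0.7000 - (-3)·0.9000) / (15) = 0.3533
  v = (1 - (4)·2.1000 - (-3)·-0.7000 - (2)·0.9000) / (12) = -0.9417
  w = (-6 - (-1)·2.1000 - (1)·0.8000 - (-4)·0.9000) / (9) = -0.1222
  t = (-11 - (-1)·2.1000 - (2)·0.8000 - (1)·-0.7000) / (-7) = 1.4000
Iteration 2:
  u = (3 - (4)·-0.9417 - (4)·-0.1222 - (-3)·1.4000) / (15) = 0.7637
  v = (1 - (4)·0.3533 - (-3)·-0.1222 - (2)·1.4000) / (12) = -0.2983
  w = (-6 - (-1)·0.3533 - (1)·-0.9417 - (-4)·1.4000) / (9) = 0.0994
  t = (-11 - (-1)·0.3533 - (2)·-0.9417 - (1)·-0.1222) / (-7) = 1.2344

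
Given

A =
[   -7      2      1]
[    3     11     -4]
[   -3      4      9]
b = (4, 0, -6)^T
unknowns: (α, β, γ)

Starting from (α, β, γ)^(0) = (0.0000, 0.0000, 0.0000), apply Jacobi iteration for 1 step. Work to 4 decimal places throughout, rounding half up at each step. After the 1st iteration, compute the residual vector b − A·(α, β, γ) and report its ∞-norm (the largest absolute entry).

Iteration 1:
  α = (4 - (2)·0.0000 - (1)·0.0000) / (-7) = -0.5714
  β = (0 - (3)·0.0000 - (-4)·0.0000) / (11) = 0.0000
  γ = (-6 - (-3)·0.0000 - (4)·0.0000) / (9) = -0.6667
Residual b − A·x = (0.6669, -0.9526, -1.7139); ∞-norm = 1.7139

1.7139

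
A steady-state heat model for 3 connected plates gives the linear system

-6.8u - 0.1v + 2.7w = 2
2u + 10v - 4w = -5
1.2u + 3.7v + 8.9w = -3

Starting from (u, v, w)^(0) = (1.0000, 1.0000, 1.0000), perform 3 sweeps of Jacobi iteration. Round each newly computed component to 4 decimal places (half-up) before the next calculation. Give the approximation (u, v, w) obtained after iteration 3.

(-0.3703, -0.4613, 0.1123)

Iteration 1:
  u = (2 - (-0.1)·1.0000 - (2.7)·1.0000) / (-6.8) = 0.0882
  v = (-5 - (2)·1.0000 - (-4)·1.0000) / (10) = -0.3000
  w = (-3 - (1.2)·1.0000 - (3.7)·1.0000) / (8.9) = -0.8876
Iteration 2:
  u = (2 - (-0.1)·-0.3000 - (2.7)·-0.8876) / (-6.8) = -0.6421
  v = (-5 - (2)·0.0882 - (-4)·-0.8876) / (10) = -0.8727
  w = (-3 - (1.2)·0.0882 - (3.7)·-0.3000) / (8.9) = -0.2243
Iteration 3:
  u = (2 - (-0.1)·-0.8727 - (2.7)·-0.2243) / (-6.8) = -0.3703
  v = (-5 - (2)·-0.6421 - (-4)·-0.2243) / (10) = -0.4613
  w = (-3 - (1.2)·-0.6421 - (3.7)·-0.8727) / (8.9) = 0.1123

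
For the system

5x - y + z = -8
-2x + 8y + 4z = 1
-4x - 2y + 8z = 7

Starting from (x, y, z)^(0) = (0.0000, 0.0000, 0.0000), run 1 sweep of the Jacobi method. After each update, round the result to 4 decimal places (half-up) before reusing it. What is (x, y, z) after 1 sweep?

Iteration 1:
  x = (-8 - (-1)·0.0000 - (1)·0.0000) / (5) = -1.6000
  y = (1 - (-2)·0.0000 - (4)·0.0000) / (8) = 0.1250
  z = (7 - (-4)·0.0000 - (-2)·0.0000) / (8) = 0.8750

(-1.6000, 0.1250, 0.8750)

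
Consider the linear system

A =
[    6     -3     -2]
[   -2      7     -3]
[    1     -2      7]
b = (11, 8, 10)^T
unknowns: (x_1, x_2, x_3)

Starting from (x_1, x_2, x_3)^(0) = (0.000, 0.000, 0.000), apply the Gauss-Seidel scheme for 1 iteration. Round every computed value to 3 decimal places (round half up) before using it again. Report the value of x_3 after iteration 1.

1.643

Iteration 1:
  x_1 = (11 - (-3)·0.000 - (-2)·0.000) / (6) = 1.833
  x_2 = (8 - (-2)·1.833 - (-3)·0.000) / (7) = 1.667
  x_3 = (10 - (1)·1.833 - (-2)·1.667) / (7) = 1.643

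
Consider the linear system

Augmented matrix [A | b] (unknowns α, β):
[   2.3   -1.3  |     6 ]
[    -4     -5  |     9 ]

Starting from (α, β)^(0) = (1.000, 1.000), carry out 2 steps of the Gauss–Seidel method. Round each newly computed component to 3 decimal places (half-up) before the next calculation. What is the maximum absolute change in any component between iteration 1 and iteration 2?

Iteration 1:
  α = (6 - (-1.3)·1.000) / (2.3) = 3.174
  β = (9 - (-4)·3.174) / (-5) = -4.339
Iteration 2:
  α = (6 - (-1.3)·-4.339) / (2.3) = 0.156
  β = (9 - (-4)·0.156) / (-5) = -1.925
Change: (-3.018, 2.414) → max |·| = 3.018

3.018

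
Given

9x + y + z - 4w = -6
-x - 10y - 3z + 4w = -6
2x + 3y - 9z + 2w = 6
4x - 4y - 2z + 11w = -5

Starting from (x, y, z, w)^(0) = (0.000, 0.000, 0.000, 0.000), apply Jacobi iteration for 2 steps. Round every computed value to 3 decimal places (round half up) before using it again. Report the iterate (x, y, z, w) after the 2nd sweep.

Iteration 1:
  x = (-6 - (1)·0.000 - (1)·0.000 - (-4)·0.000) / (9) = -0.667
  y = (-6 - (-1)·0.000 - (-3)·0.000 - (4)·0.000) / (-10) = 0.600
  z = (6 - (2)·0.000 - (3)·0.000 - (2)·0.000) / (-9) = -0.667
  w = (-5 - (4)·0.000 - (-4)·0.000 - (-2)·0.000) / (11) = -0.455
Iteration 2:
  x = (-6 - (1)·0.600 - (1)·-0.667 - (-4)·-0.455) / (9) = -0.861
  y = (-6 - (-1)·-0.667 - (-3)·-0.667 - (4)·-0.455) / (-10) = 0.685
  z = (6 - (2)·-0.667 - (3)·0.600 - (2)·-0.455) / (-9) = -0.716
  w = (-5 - (4)·-0.667 - (-4)·0.600 - (-2)·-0.667) / (11) = -0.115

(-0.861, 0.685, -0.716, -0.115)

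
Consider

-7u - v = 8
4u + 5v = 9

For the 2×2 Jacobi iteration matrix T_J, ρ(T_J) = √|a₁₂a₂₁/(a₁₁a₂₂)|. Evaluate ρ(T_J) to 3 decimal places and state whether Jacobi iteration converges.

0.338

a₁₂a₂₁/(a₁₁a₂₂) = (-1)·(4) / ((-7)·(5)) = 0.114286
ρ = √|0.114286| = √0.114286 = 0.338
ρ < 1, so Jacobi converges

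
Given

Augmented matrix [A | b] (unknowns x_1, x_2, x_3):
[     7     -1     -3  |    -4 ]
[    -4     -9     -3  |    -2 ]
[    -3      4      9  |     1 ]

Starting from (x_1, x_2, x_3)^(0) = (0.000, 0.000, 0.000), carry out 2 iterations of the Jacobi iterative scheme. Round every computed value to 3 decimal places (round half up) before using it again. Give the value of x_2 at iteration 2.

Iteration 1:
  x_1 = (-4 - (-1)·0.000 - (-3)·0.000) / (7) = -0.571
  x_2 = (-2 - (-4)·0.000 - (-3)·0.000) / (-9) = 0.222
  x_3 = (1 - (-3)·0.000 - (4)·0.000) / (9) = 0.111
Iteration 2:
  x_1 = (-4 - (-1)·0.222 - (-3)·0.111) / (7) = -0.492
  x_2 = (-2 - (-4)·-0.571 - (-3)·0.111) / (-9) = 0.439
  x_3 = (1 - (-3)·-0.571 - (4)·0.222) / (9) = -0.178

0.439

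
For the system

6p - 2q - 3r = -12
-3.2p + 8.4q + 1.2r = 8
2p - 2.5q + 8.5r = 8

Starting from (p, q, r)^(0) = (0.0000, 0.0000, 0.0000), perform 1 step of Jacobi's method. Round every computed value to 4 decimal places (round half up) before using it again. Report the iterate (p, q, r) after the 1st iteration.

(-2.0000, 0.9524, 0.9412)

Iteration 1:
  p = (-12 - (-2)·0.0000 - (-3)·0.0000) / (6) = -2.0000
  q = (8 - (-3.2)·0.0000 - (1.2)·0.0000) / (8.4) = 0.9524
  r = (8 - (2)·0.0000 - (-2.5)·0.0000) / (8.5) = 0.9412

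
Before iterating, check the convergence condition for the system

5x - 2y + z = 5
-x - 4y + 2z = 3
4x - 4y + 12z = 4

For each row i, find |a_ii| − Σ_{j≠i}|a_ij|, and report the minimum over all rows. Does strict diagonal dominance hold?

row 1: |5| − (2+1) = 2
row 2: |-4| − (1+2) = 1
row 3: |12| − (4+4) = 4
minimum over rows = 1 → strictly diagonally dominant (convergence guaranteed)

1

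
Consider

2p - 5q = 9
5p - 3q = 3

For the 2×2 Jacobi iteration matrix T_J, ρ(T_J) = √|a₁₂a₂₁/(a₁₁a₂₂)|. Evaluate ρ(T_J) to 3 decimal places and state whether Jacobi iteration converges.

2.041

a₁₂a₂₁/(a₁₁a₂₂) = (-5)·(5) / ((2)·(-3)) = 4.166667
ρ = √|4.166667| = √4.166667 = 2.041
ρ > 1, so Jacobi diverges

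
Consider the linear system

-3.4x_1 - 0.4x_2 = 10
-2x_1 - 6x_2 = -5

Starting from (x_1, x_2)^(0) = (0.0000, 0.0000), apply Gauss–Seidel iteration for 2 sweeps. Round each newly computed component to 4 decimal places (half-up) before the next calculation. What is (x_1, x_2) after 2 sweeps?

Iteration 1:
  x_1 = (10 - (-0.4)·0.0000) / (-3.4) = -2.9412
  x_2 = (-5 - (-2)·-2.9412) / (-6) = 1.8137
Iteration 2:
  x_1 = (10 - (-0.4)·1.8137) / (-3.4) = -3.1546
  x_2 = (-5 - (-2)·-3.1546) / (-6) = 1.8849

(-3.1546, 1.8849)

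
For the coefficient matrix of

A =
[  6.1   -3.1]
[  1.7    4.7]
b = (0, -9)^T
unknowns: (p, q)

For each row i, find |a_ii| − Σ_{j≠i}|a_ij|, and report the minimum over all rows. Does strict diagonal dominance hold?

3

row 1: |6.1| − (3.1) = 3
row 2: |4.7| − (1.7) = 3
minimum over rows = 3 → strictly diagonally dominant (convergence guaranteed)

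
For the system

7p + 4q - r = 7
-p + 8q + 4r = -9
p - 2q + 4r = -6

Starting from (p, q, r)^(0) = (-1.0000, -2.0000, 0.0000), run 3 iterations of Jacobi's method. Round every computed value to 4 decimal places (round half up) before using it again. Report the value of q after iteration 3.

0.3795

Iteration 1:
  p = (7 - (4)·-2.0000 - (-1)·0.0000) / (7) = 2.1429
  q = (-9 - (-1)·-1.0000 - (4)·0.0000) / (8) = -1.2500
  r = (-6 - (1)·-1.0000 - (-2)·-2.0000) / (4) = -2.2500
Iteration 2:
  p = (7 - (4)·-1.2500 - (-1)·-2.2500) / (7) = 1.3929
  q = (-9 - (-1)·2.1429 - (4)·-2.2500) / (8) = 0.2679
  r = (-6 - (1)·2.1429 - (-2)·-1.2500) / (4) = -2.6607
Iteration 3:
  p = (7 - (4)·0.2679 - (-1)·-2.6607) / (7) = 0.4668
  q = (-9 - (-1)·1.3929 - (4)·-2.6607) / (8) = 0.3795
  r = (-6 - (1)·1.3929 - (-2)·0.2679) / (4) = -1.7143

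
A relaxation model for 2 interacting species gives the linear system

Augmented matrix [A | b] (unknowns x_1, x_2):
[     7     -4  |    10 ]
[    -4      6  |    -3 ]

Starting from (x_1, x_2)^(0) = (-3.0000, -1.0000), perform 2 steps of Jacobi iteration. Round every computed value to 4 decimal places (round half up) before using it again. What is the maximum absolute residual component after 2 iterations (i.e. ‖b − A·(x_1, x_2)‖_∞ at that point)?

10.2856

Iteration 1:
  x_1 = (10 - (-4)·-1.0000) / (7) = 0.8571
  x_2 = (-3 - (-4)·-3.0000) / (6) = -2.5000
Iteration 2:
  x_1 = (10 - (-4)·-2.5000) / (7) = 0.0000
  x_2 = (-3 - (-4)·0.8571) / (6) = 0.0714
Residual b − A·x = (10.2856, -3.4284); ∞-norm = 10.2856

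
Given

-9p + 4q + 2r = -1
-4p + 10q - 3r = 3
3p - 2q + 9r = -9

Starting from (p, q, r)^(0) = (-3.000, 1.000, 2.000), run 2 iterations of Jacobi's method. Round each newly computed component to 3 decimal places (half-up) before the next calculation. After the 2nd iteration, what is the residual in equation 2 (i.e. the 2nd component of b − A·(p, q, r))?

-8.762

Iteration 1:
  p = (-1 - (4)·1.000 - (2)·2.000) / (-9) = 1.000
  q = (3 - (-4)·-3.000 - (-3)·2.000) / (10) = -0.300
  r = (-9 - (3)·-3.000 - (-2)·1.000) / (9) = 0.222
Iteration 2:
  p = (-1 - (4)·-0.300 - (2)·0.222) / (-9) = 0.027
  q = (3 - (-4)·1.000 - (-3)·0.222) / (10) = 0.767
  r = (-9 - (3)·1.000 - (-2)·-0.300) / (9) = -1.400
Residual b − A·x = (-1.025, -8.762, 5.053)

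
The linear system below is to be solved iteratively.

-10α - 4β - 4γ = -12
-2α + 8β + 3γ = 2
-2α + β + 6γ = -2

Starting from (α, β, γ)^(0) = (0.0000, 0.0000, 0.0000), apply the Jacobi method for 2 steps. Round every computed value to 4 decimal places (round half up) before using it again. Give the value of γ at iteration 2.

Iteration 1:
  α = (-12 - (-4)·0.0000 - (-4)·0.0000) / (-10) = 1.2000
  β = (2 - (-2)·0.0000 - (3)·0.0000) / (8) = 0.2500
  γ = (-2 - (-2)·0.0000 - (1)·0.0000) / (6) = -0.3333
Iteration 2:
  α = (-12 - (-4)·0.2500 - (-4)·-0.3333) / (-10) = 1.2333
  β = (2 - (-2)·1.2000 - (3)·-0.3333) / (8) = 0.6750
  γ = (-2 - (-2)·1.2000 - (1)·0.2500) / (6) = 0.0250

0.0250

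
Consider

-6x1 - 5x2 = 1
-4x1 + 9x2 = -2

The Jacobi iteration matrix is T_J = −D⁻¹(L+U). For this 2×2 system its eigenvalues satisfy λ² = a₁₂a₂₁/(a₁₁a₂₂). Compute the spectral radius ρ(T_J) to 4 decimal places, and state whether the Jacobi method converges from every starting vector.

a₁₂a₂₁/(a₁₁a₂₂) = (-5)·(-4) / ((-6)·(9)) = -0.370370
ρ = √|-0.370370| = √0.370370 = 0.6086
ρ < 1, so Jacobi converges

0.6086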